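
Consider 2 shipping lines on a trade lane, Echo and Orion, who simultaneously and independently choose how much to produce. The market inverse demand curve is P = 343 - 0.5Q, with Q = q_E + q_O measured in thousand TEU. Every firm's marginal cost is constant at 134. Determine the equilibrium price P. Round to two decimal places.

203.67

A representative firm's profit is π_i = q_i(343 - 0.5Q) - 134q_i.
First-order condition (treating rivals' output as given): 209 - q_i - (1/2)q_j = 0.
By symmetry each firm produces the same amount; substituting q_j = q_i yields q_i = 209/(3/2) = 418/3.
Total output Q = 836/3, so price P = 343 - (1/2)·(836/3) = 611/3.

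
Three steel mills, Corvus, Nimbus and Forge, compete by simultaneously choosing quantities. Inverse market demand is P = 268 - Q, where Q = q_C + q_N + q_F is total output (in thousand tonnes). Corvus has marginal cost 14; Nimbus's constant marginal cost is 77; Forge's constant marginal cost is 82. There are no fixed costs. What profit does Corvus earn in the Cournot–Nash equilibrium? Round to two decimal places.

Corvus's profit: π_C = (268 - Q)q_C - (14q_C). Setting ∂π_C/∂q_C = 0: 254 - 2q_C - (q_N + q_F) = 0.
Nimbus's first-order condition: 191 - 2q_N - (q_C + q_F) = 0.
Forge's first-order condition: 186 - 2q_F - (q_C + q_N) = 0.
Adding the 3 first-order conditions: 631 − 4Q = 0, so Q = 631/4.
Back-substituting: q_C = (254 − 631/4) = 385/4, q_N = (191 − 631/4) = 133/4, q_F = (186 − 631/4) = 113/4.
Price P = 268 - 631/4 = 441/4.
Corvus's profit: (441/4 - 14)·(385/4) = 9264.0625.

9264.06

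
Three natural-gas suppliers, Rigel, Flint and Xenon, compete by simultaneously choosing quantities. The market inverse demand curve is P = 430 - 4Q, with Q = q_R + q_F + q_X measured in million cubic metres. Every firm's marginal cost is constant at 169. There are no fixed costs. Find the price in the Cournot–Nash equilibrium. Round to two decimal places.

234.25

A representative firm's profit is π_i = q_i(430 - 4Q) - 169q_i.
First-order condition (treating rivals' output as given): 261 - 8q_i - 4·Σ_{j≠i} q_j = 0.
By symmetry each firm produces the same amount; substituting Σ_{j≠i} q_j = 2q_i yields q_i = 261/16.
Total output Q = 783/16, so price P = 430 - 4·(783/16) = 937/4.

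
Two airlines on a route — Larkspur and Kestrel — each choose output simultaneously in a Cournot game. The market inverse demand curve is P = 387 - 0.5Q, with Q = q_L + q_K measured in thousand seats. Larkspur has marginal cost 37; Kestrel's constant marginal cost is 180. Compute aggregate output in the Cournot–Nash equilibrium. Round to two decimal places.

Larkspur's profit: π_L = (387 - 0.5Q)q_L - (37q_L). Setting ∂π_L/∂q_L = 0: 350 - q_L - (1/2)(q_K) = 0.
Kestrel's first-order condition: 207 - q_K - (1/2)(q_L) = 0.
Best responses: q_L = (350 - (1/2)q_K), q_K = (207 - (1/2)q_L).
Substituting one into the other gives q_L = 986/3 and q_K = 128/3.
Total output Q = 986/3 + 128/3 = 1114/3.

371.33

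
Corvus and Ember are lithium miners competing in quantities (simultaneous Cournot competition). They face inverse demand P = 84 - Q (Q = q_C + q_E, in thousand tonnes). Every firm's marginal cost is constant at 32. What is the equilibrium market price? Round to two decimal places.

Each firm earns π_i = (84 - Q)q_i - 32q_i.
Setting ∂π_i/∂q_i = 0 with rivals' quantities fixed: 52 - 2q_i - q_j = 0.
With identical firms every q_j equals q_i, so q_j = q_i and 52 = 3q_i, giving q_i = 52/3.
Total output Q = 104/3, so price P = 84 - 104/3 = 148/3.

49.33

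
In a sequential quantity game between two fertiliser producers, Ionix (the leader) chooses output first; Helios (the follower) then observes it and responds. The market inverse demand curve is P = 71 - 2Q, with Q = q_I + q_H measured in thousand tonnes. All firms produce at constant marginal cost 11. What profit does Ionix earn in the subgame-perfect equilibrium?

225

Solve by backward induction. Given q_I, the follower Helios maximises π_H = (71 - 2q_I - 2q_H)q_H - 11q_H.
Follower FOC: 60 - 2q_I - 4q_H = 0, so q_H(q_I) = (60 - 2q_I)/4.
Ionix substitutes q_H(q_I) into its own profit: π_I = q_I(71 - 2q_I - (60 - 2q_I)/2) - 11q_I = (41 - q_I)q_I - 11q_I.
The leader's first-order condition 30 - 2q_I = 0 yields q_I = 15.
Then q_H = (60 - 2·15)/4 = 15/2.
Price P = 71 - 2·(45/2) = 26.
Ionix's profit: (26 - 11)·15 = 225.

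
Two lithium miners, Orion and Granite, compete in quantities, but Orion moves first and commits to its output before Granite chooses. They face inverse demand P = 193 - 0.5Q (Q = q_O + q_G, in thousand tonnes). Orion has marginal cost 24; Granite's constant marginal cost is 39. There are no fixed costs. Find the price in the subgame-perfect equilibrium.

Solve by backward induction. Given q_O, the follower Granite maximises π_G = (193 - (1/2)q_O - (1/2)q_G)q_G - 39q_G.
Follower FOC: 154 - (1/2)q_O - q_G = 0, so q_G(q_O) = (154 - (1/2)q_O).
Orion substitutes q_G(q_O) into its own profit: π_O = q_O(193 - (1/2)q_O - (154 - (1/2)q_O)/2) - 24q_O = (116 - (1/4)q_O)q_O - 24q_O.
The leader's first-order condition 92 - (1/2)q_O = 0 yields q_O = 184.
Then q_G = (154 - (1/2)·184) = 62.
Total output Q = 246, so price P = 193 - (1/2)·246 = 70.

70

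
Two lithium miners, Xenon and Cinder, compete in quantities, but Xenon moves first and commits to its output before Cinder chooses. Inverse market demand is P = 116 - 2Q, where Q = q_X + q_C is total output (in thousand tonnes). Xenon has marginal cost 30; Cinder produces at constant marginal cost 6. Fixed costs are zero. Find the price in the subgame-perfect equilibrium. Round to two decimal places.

Solve by backward induction. Given q_X, the follower Cinder maximises π_C = (116 - 2q_X - 2q_C)q_C - 6q_C.
Follower FOC: 110 - 2q_X - 4q_C = 0, so q_C(q_X) = (110 - 2q_X)/4.
The leader anticipates this reaction. Substituting into P = 116 - 2Q gives P = 61 - q_X, so π_X = (61 - q_X)q_X - 30q_X.
Maximising: ∂π_X/∂q_X = 31 - 2q_X = 0, giving q_X = 31/2.
Then q_C = (110 - 2·(31/2))/4 = 79/4.
Total output Q = 141/4, so price P = 116 - 2·(141/4) = 91/2.

45.50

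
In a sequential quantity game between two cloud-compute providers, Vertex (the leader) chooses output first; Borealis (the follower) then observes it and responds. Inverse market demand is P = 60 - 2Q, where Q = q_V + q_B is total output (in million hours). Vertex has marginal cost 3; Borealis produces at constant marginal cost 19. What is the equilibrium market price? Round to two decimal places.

The follower Borealis best-responds to any q_V: π_B = (60 - 2Q)q_B - 19q_B.
Follower FOC: 41 - 2q_V - 4q_B = 0, so q_B(q_V) = (41 - 2q_V)/4.
Vertex substitutes q_B(q_V) into its own profit: π_V = q_V(60 - 2q_V - (41 - 2q_V)/2) - 3q_V = (79/2 - q_V)q_V - 3q_V.
The leader's first-order condition 73/2 - 2q_V = 0 yields q_V = 73/4.
Then q_B = (41 - 2·(73/4))/4 = 9/8.
Total output Q = 155/8, so price P = 60 - 2·(155/8) = 85/4.

21.25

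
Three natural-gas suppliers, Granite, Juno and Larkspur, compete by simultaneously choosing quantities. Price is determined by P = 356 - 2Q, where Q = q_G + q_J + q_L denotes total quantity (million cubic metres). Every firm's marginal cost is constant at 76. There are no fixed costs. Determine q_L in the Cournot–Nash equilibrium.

35

Each firm earns π_i = (356 - 2Q)q_i - 76q_i.
Setting ∂π_i/∂q_i = 0 with rivals' quantities fixed: 280 - 4q_i - 2·Σ_{j≠i} q_j = 0.
By symmetry each firm produces the same amount; substituting Σ_{j≠i} q_j = 2q_i yields q_i = 280/8 = 35.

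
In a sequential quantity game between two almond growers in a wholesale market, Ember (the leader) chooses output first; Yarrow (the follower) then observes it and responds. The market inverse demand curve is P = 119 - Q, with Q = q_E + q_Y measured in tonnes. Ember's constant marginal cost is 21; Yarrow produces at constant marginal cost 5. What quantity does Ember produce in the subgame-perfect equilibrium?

Solve by backward induction. Given q_E, the follower Yarrow maximises π_Y = (119 - q_E - q_Y)q_Y - 5q_Y.
Setting the follower's marginal profit to zero, 114 - q_E - 2q_Y = 0, i.e. q_Y = (114 - q_E)/2.
The leader anticipates this reaction. Substituting into P = 119 - Q gives P = 62 - (1/2)q_E, so π_E = (62 - (1/2)q_E)q_E - 21q_E.
Maximising: ∂π_E/∂q_E = 41 - q_E = 0, giving q_E = 41.
Then q_Y = (114 - 41)/2 = 73/2.

41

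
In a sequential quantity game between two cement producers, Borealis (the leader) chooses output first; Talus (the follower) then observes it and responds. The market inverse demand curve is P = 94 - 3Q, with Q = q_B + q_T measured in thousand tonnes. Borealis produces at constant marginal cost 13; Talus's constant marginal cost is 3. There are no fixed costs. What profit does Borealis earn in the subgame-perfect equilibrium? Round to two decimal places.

The follower Talus best-responds to any q_B: π_T = (94 - 3Q)q_T - 3q_T.
∂π_T/∂q_T = 91 - 3q_B - 6q_T = 0 gives the reaction function q_T = (91 - 3q_B)/6.
Borealis substitutes q_T(q_B) into its own profit: π_B = q_B(94 - 3q_B - (91 - 3q_B)/2) - 13q_B = (97/2 - (3/2)q_B)q_B - 13q_B.
The leader's first-order condition 71/2 - 3q_B = 0 yields q_B = 71/6.
Then q_T = (91 - 3·(71/6))/6 = 37/4.
Price P = 94 - 3·(253/12) = 123/4.
Borealis's profit: (123/4 - 13)·(71/6) = 210.0417.

210.04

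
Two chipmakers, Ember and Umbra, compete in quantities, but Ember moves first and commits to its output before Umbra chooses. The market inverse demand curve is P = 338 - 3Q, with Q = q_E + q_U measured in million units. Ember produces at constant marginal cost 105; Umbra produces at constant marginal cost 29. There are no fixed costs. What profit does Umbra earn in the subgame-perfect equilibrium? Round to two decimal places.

Solve by backward induction. Given q_E, the follower Umbra maximises π_U = (338 - 3q_E - 3q_U)q_U - 29q_U.
Setting the follower's marginal profit to zero, 309 - 3q_E - 6q_U = 0, i.e. q_U = (309 - 3q_E)/6.
Ember substitutes q_U(q_E) into its own profit: π_E = q_E(338 - 3q_E - (309 - 3q_E)/2) - 105q_E = (367/2 - (3/2)q_E)q_E - 105q_E.
Maximising: ∂π_E/∂q_E = 157/2 - 3q_E = 0, giving q_E = 157/6.
Then q_U = (309 - 3·(157/6))/6 = 461/12.
Price P = 338 - 3·(775/12) = 577/4.
Umbra's profit: (577/4 - 29)·(461/12) = 4427.5208.

4427.52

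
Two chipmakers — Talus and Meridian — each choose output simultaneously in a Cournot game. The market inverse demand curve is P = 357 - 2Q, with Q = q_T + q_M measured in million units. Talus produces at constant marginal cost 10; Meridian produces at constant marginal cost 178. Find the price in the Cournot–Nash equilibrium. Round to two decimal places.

181.67

Talus's profit: π_T = (357 - 2Q)q_T - (10q_T). Setting ∂π_T/∂q_T = 0: 347 - 4q_T - 2(q_M) = 0.
Meridian's first-order condition: 179 - 4q_M - 2(q_T) = 0.
Best responses: q_T = (347 - 2q_M)/4, q_M = (179 - 2q_T)/4.
Solving the pair: q_T = 515/6, q_M = 11/6.
Total output Q = 263/3, so price P = 357 - 2·(263/3) = 545/3.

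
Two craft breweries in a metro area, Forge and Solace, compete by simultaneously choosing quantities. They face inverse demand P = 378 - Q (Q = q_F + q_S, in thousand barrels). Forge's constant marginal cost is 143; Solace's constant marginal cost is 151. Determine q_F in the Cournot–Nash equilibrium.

81

Forge's profit: π_F = (378 - Q)q_F - (143q_F). Setting ∂π_F/∂q_F = 0: 235 - 2q_F - (q_S) = 0.
Solace's profit: π_S = (378 - Q)q_S - (151q_S). Setting ∂π_S/∂q_S = 0: 227 - 2q_S - (q_F) = 0.
Best responses: q_F = (235 - q_S)/2, q_S = (227 - q_F)/2.
Substituting one into the other gives q_F = 81 and q_S = 73.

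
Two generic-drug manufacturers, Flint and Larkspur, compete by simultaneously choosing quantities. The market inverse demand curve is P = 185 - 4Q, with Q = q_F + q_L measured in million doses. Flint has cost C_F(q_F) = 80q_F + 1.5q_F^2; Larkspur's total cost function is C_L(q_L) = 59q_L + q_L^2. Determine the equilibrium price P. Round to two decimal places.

120.66

Flint's profit: π_F = (185 - 4Q)q_F - (80q_F + (3/2)q_F²). Setting ∂π_F/∂q_F = 0: 105 - 11q_F - 4(q_L) = 0.
Larkspur's profit: π_L = (185 - 4Q)q_L - (59q_L + q_L²). Setting ∂π_L/∂q_L = 0: 126 - 10q_L - 4(q_F) = 0.
So q_F = (105 - 4q_L)/11 and q_L = (126 - 4q_F)/10.
Solving the pair: q_F = 273/47, q_L = 483/47.
Total output Q = 756/47, so price P = 185 - 4·(756/47) = 120.6596.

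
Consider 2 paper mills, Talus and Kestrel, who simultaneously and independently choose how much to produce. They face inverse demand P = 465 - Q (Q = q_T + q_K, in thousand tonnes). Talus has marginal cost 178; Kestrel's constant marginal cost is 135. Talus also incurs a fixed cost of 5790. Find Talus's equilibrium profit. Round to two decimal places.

825.11

Talus's profit: π_T = (465 - Q)q_T - (178q_T). Setting ∂π_T/∂q_T = 0: 287 - 2q_T - (q_K) = 0.
Kestrel's first-order condition: 330 - 2q_K - (q_T) = 0.
So q_T = (287 - q_K)/2 and q_K = (330 - q_T)/2.
Solving the pair: q_T = 244/3, q_K = 373/3.
Price P = 465 - 617/3 = 778/3.
Talus's profit: (778/3 - 178)·(244/3) - 5790 = 825.1111.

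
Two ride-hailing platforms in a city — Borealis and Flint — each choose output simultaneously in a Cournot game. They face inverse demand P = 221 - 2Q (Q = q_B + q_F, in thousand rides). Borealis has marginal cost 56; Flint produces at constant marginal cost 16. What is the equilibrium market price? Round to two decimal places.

Borealis's profit: π_B = (221 - 2Q)q_B - (56q_B). Setting ∂π_B/∂q_B = 0: 165 - 4q_B - 2(q_F) = 0.
Flint's profit: π_F = (221 - 2Q)q_F - (16q_F). Setting ∂π_F/∂q_F = 0: 205 - 4q_F - 2(q_B) = 0.
Rearranging gives the reaction functions q_B = (165 - 2q_F)/4 and q_F = (205 - 2q_B)/4.
Substituting one into the other gives q_B = 125/6 and q_F = 245/6.
Total output Q = 185/3, so price P = 221 - 2·(185/3) = 293/3.

97.67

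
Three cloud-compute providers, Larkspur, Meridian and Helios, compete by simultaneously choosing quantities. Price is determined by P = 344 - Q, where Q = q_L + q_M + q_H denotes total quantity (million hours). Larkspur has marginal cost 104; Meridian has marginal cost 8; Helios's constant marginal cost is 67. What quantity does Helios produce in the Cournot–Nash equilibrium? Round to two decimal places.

Larkspur's profit: π_L = (344 - Q)q_L - (104q_L). Setting ∂π_L/∂q_L = 0: 240 - 2q_L - (q_M + q_H) = 0.
Meridian's profit: π_M = (344 - Q)q_M - (8q_M). Setting ∂π_M/∂q_M = 0: 336 - 2q_M - (q_L + q_H) = 0.
Helios's first-order condition: 277 - 2q_H - (q_L + q_M) = 0.
Adding the 3 first-order conditions: 853 − 4Q = 0, so Q = 853/4.
Back-substituting: q_L = (240 − 853/4) = 107/4, q_M = (336 − 853/4) = 491/4, q_H = (277 − 853/4) = 255/4.

63.75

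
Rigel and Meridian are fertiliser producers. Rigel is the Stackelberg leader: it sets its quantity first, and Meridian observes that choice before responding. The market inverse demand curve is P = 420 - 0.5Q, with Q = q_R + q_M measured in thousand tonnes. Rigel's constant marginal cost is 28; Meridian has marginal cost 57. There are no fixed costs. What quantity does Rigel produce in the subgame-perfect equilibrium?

Solve by backward induction. Given q_R, the follower Meridian maximises π_M = (420 - (1/2)q_R - (1/2)q_M)q_M - 57q_M.
Follower FOC: 363 - (1/2)q_R - q_M = 0, so q_M(q_R) = (363 - (1/2)q_R).
Rigel substitutes q_M(q_R) into its own profit: π_R = q_R(420 - (1/2)q_R - (363 - (1/2)q_R)/2) - 28q_R = (477/2 - (1/4)q_R)q_R - 28q_R.
Leader FOC: 421/2 - (1/2)q_R = 0, so q_R = 421.
Then q_M = (363 - (1/2)·421) = 305/2.

421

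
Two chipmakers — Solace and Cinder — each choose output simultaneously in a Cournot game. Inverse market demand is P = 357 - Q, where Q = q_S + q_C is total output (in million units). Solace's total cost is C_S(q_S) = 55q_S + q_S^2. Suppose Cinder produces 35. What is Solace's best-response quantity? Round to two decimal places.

With the rival's output fixed at 35, Solace's profit is π_S = (357 - 35 - q_S)q_S - (55q_S + q_S²) = (322 - q_S)q_S - (55q_S + q_S²).
∂π_S/∂q_S = 267 - 4q_S = 0, so q_S = 267/4.

66.75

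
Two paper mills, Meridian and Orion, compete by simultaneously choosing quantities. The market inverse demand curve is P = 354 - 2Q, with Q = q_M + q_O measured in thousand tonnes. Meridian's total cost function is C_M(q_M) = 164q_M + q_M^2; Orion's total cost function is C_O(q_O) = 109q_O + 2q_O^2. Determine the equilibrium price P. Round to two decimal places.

Meridian's profit: π_M = (354 - 2Q)q_M - (164q_M + q_M²). Setting ∂π_M/∂q_M = 0: 190 - 6q_M - 2(q_O) = 0.
Orion's first-order condition: 245 - 8q_O - 2(q_M) = 0.
Rearranging gives the reaction functions q_M = (190 - 2q_O)/6 and q_O = (245 - 2q_M)/8.
Solving the pair: q_M = 515/22, q_O = 545/22.
Total output Q = 530/11, so price P = 354 - 2·(530/11) = 257.6364.

257.64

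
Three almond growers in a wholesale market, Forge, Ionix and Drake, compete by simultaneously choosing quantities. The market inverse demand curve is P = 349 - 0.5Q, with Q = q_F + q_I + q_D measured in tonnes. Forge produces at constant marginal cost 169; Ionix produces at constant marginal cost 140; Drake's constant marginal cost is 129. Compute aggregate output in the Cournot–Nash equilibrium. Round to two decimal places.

304.50

Forge's profit: π_F = (349 - 0.5Q)q_F - (169q_F). Setting ∂π_F/∂q_F = 0: 180 - q_F - (1/2)(q_I + q_D) = 0.
Ionix's profit: π_I = (349 - 0.5Q)q_I - (140q_I). Setting ∂π_I/∂q_I = 0: 209 - q_I - (1/2)(q_F + q_D) = 0.
Drake's profit: π_D = (349 - 0.5Q)q_D - (129q_D). Setting ∂π_D/∂q_D = 0: 220 - q_D - (1/2)(q_F + q_I) = 0.
Adding the 3 conditions: 609 − Q − Q = 0, i.e. Q = 609/2.
Back-substituting: q_F = (180 − 609/4)/(1/2) = 111/2, q_I = (209 − 609/4)/(1/2) = 227/2, q_D = (220 − 609/4)/(1/2) = 271/2.
Total output Q = 111/2 + 227/2 + 271/2 = 609/2.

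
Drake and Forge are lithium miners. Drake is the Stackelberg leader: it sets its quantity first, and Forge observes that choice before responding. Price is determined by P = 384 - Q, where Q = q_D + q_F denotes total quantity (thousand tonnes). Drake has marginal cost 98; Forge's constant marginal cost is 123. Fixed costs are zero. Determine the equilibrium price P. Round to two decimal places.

The follower Forge best-responds to any q_D: π_F = (384 - Q)q_F - 123q_F.
Setting the follower's marginal profit to zero, 261 - q_D - 2q_F = 0, i.e. q_F = (261 - q_D)/2.
The leader anticipates this reaction. Substituting into P = 384 - Q gives P = 507/2 - (1/2)q_D, so π_D = (507/2 - (1/2)q_D)q_D - 98q_D.
The leader's first-order condition 311/2 - q_D = 0 yields q_D = 311/2.
Then q_F = (261 - 311/2)/2 = 211/4.
Total output Q = 833/4, so price P = 384 - 833/4 = 703/4.

175.75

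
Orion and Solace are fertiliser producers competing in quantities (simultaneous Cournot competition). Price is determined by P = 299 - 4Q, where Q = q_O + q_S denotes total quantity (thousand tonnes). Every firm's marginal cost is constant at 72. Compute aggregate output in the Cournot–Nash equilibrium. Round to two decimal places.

37.83

Each firm earns π_i = (299 - 4Q)q_i - 72q_i.
First-order condition (treating rivals' output as given): 227 - 8q_i - 4q_j = 0.
By symmetry each firm produces the same amount; substituting q_j = q_i yields q_i = 227/12.
Total output Q = 227/12 + 227/12 = 227/6.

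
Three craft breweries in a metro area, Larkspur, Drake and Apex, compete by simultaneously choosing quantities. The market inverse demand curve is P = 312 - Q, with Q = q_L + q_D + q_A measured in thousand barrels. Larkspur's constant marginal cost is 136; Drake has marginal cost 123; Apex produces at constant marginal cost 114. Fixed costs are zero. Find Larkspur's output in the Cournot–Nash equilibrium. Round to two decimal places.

35.25

Larkspur's profit: π_L = (312 - Q)q_L - (136q_L). Setting ∂π_L/∂q_L = 0: 176 - 2q_L - (q_D + q_A) = 0.
Drake's first-order condition: 189 - 2q_D - (q_L + q_A) = 0.
Apex's profit: π_A = (312 - Q)q_A - (114q_A). Setting ∂π_A/∂q_A = 0: 198 - 2q_A - (q_L + q_D) = 0.
Summing all 3 equations gives 563 − 4Q = 0, hence Q = 563/4.
Back-substituting: q_L = (176 − 563/4) = 141/4, q_D = (189 − 563/4) = 193/4, q_A = (198 − 563/4) = 229/4.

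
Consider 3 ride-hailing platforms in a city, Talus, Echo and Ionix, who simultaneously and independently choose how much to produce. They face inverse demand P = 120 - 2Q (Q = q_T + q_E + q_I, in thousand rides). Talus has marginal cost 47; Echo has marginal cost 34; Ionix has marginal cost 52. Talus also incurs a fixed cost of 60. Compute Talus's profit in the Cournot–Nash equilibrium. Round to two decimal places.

72.03

Talus's profit: π_T = (120 - 2Q)q_T - (47q_T). Setting ∂π_T/∂q_T = 0: 73 - 4q_T - 2(q_E + q_I) = 0.
Echo's profit: π_E = (120 - 2Q)q_E - (34q_E). Setting ∂π_E/∂q_E = 0: 86 - 4q_E - 2(q_T + q_I) = 0.
Ionix's first-order condition: 68 - 4q_I - 2(q_T + q_E) = 0.
Adding the 3 conditions: 227 − 4Q − 4Q = 0, i.e. Q = 227/8.
Back-substituting: q_T = (73 − 227/4)/2 = 65/8, q_E = (86 − 227/4)/2 = 117/8, q_I = (68 − 227/4)/2 = 45/8.
Price P = 120 - 2·(227/8) = 253/4.
Talus's profit: (253/4 - 47)·(65/8) - 60 = 72.0313.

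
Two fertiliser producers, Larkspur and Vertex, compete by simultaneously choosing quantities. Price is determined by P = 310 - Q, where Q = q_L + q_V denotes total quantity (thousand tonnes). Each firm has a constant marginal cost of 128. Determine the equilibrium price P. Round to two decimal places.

A representative firm's profit is π_i = q_i(310 - Q) - 128q_i.
First-order condition (treating rivals' output as given): 182 - 2q_i - q_j = 0.
By symmetry each firm produces the same amount; substituting q_j = q_i yields q_i = 182/3.
Total output Q = 364/3, so price P = 310 - 364/3 = 566/3.

188.67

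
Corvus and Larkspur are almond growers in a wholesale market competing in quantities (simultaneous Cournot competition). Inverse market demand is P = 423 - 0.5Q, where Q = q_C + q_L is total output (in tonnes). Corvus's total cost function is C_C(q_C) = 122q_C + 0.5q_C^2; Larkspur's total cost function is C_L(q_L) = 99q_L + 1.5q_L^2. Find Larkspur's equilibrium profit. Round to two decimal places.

8241.62

Corvus's profit: π_C = (423 - 0.5Q)q_C - (122q_C + (1/2)q_C²). Setting ∂π_C/∂q_C = 0: 301 - 2q_C - (1/2)(q_L) = 0.
Larkspur's first-order condition: 324 - 4q_L - (1/2)(q_C) = 0.
Rearranging gives the reaction functions q_C = (301 - (1/2)q_L)/2 and q_L = (324 - (1/2)q_C)/4.
Solving the pair: q_C = 134.4516, q_L = 1990/31.
Price P = 423 - (1/2)·198.6452 = 323.6774.
Larkspur's profit: 323.6774·(1990/31) - 99·(1990/31) - (3/2)(1990/31)² = 8241.6233.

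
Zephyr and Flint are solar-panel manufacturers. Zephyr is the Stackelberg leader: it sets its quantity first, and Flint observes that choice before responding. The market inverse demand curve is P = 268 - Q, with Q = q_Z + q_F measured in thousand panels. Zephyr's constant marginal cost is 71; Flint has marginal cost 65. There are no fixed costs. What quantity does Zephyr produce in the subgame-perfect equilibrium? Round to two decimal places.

The follower Flint best-responds to any q_Z: π_F = (268 - Q)q_F - 65q_F.
∂π_F/∂q_F = 203 - q_Z - 2q_F = 0 gives the reaction function q_F = (203 - q_Z)/2.
The leader anticipates this reaction. Substituting into P = 268 - Q gives P = 333/2 - (1/2)q_Z, so π_Z = (333/2 - (1/2)q_Z)q_Z - 71q_Z.
Maximising: ∂π_Z/∂q_Z = 191/2 - q_Z = 0, giving q_Z = 191/2.
Then q_F = (203 - 191/2)/2 = 215/4.

95.50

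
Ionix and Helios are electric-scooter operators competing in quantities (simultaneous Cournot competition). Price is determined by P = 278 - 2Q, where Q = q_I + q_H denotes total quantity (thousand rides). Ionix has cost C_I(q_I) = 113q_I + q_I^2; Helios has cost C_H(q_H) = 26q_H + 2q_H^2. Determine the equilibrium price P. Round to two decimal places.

187.18

Ionix's profit: π_I = (278 - 2Q)q_I - (113q_I + q_I²). Setting ∂π_I/∂q_I = 0: 165 - 6q_I - 2(q_H) = 0.
Helios's profit: π_H = (278 - 2Q)q_H - (26q_H + 2q_H²). Setting ∂π_H/∂q_H = 0: 252 - 8q_H - 2(q_I) = 0.
Rearranging gives the reaction functions q_I = (165 - 2q_H)/6 and q_H = (252 - 2q_I)/8.
Substituting one into the other gives q_I = 204/11 and q_H = 591/22.
Total output Q = 999/22, so price P = 278 - 2·(999/22) = 187.1818.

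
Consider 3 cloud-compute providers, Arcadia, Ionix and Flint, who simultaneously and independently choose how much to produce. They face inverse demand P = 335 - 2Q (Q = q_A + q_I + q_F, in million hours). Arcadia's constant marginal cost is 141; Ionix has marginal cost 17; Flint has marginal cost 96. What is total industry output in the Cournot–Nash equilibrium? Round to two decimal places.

93.88

Arcadia's profit: π_A = (335 - 2Q)q_A - (141q_A). Setting ∂π_A/∂q_A = 0: 194 - 4q_A - 2(q_I + q_F) = 0.
Ionix's profit: π_I = (335 - 2Q)q_I - (17q_I). Setting ∂π_I/∂q_I = 0: 318 - 4q_I - 2(q_A + q_F) = 0.
Flint's profit: π_F = (335 - 2Q)q_F - (96q_F). Setting ∂π_F/∂q_F = 0: 239 - 4q_F - 2(q_A + q_I) = 0.
Adding the 3 conditions: 751 − 4Q − 4Q = 0, i.e. Q = 751/8.
Back-substituting: q_A = (194 − 751/4)/2 = 25/8, q_I = (318 − 751/4)/2 = 521/8, q_F = (239 − 751/4)/2 = 205/8.
Total output Q = 25/8 + 521/8 + 205/8 = 751/8.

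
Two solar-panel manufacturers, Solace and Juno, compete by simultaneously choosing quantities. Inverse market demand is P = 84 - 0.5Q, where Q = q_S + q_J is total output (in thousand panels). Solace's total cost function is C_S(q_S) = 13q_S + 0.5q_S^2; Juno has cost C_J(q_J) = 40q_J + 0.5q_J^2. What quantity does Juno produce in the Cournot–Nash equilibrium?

Solace's profit: π_S = (84 - 0.5Q)q_S - (13q_S + (1/2)q_S²). Setting ∂π_S/∂q_S = 0: 71 - 2q_S - (1/2)(q_J) = 0.
Juno's profit: π_J = (84 - 0.5Q)q_J - (40q_J + (1/2)q_J²). Setting ∂π_J/∂q_J = 0: 44 - 2q_J - (1/2)(q_S) = 0.
So q_S = (71 - (1/2)q_J)/2 and q_J = (44 - (1/2)q_S)/2.
Solving the pair: q_S = 32, q_J = 14.

14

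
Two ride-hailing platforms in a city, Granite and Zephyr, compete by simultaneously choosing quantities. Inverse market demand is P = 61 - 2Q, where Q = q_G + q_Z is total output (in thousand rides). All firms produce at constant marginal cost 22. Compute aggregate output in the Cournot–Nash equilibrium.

Each firm earns π_i = (61 - 2Q)q_i - 22q_i.
First-order condition (treating rivals' output as given): 39 - 4q_i - 2q_j = 0.
By symmetry each firm produces the same amount; substituting q_j = q_i yields q_i = 39/6 = 13/2.
Total output Q = 13/2 + 13/2 = 13.

13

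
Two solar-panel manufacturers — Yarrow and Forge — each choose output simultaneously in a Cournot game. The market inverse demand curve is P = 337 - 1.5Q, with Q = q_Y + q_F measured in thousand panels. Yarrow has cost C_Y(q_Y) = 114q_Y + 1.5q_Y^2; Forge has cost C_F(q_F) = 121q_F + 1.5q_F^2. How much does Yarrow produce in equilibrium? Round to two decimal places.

30.04

Yarrow's profit: π_Y = (337 - 1.5Q)q_Y - (114q_Y + (3/2)q_Y²). Setting ∂π_Y/∂q_Y = 0: 223 - 6q_Y - (3/2)(q_F) = 0.
Forge's first-order condition: 216 - 6q_F - (3/2)(q_Y) = 0.
Best responses: q_Y = (223 - (3/2)q_F)/6, q_F = (216 - (3/2)q_Y)/6.
Solving the pair: q_Y = 1352/45, q_F = 1282/45.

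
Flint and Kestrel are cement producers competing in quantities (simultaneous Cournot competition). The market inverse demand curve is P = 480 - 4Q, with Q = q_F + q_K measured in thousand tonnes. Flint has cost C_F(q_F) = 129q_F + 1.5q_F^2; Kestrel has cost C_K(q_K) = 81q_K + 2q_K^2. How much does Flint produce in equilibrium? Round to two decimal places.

Flint's profit: π_F = (480 - 4Q)q_F - (129q_F + (3/2)q_F²). Setting ∂π_F/∂q_F = 0: 351 - 11q_F - 4(q_K) = 0.
Kestrel's profit: π_K = (480 - 4Q)q_K - (81q_K + 2q_K²). Setting ∂π_K/∂q_K = 0: 399 - 12q_K - 4(q_F) = 0.
Best responses: q_F = (351 - 4q_K)/11, q_K = (399 - 4q_F)/12.
Substituting one into the other gives q_F = 654/29 and q_K = 25.7328.

22.55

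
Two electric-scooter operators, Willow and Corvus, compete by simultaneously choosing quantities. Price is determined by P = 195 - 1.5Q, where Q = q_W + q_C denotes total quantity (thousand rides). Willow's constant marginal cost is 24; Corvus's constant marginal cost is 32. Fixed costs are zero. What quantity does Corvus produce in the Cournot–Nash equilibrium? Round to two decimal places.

Willow's profit: π_W = (195 - 1.5Q)q_W - (24q_W). Setting ∂π_W/∂q_W = 0: 171 - 3q_W - (3/2)(q_C) = 0.
Corvus's profit: π_C = (195 - 1.5Q)q_C - (32q_C). Setting ∂π_C/∂q_C = 0: 163 - 3q_C - (3/2)(q_W) = 0.
So q_W = (171 - (3/2)q_C)/3 and q_C = (163 - (3/2)q_W)/3.
Solving the pair: q_W = 358/9, q_C = 310/9.

34.44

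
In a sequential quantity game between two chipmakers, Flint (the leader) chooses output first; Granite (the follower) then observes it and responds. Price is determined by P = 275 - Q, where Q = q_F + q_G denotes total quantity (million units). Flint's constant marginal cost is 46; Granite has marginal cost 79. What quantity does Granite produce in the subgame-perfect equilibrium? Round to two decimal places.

32.50

Solve by backward induction. Given q_F, the follower Granite maximises π_G = (275 - q_F - q_G)q_G - 79q_G.
∂π_G/∂q_G = 196 - q_F - 2q_G = 0 gives the reaction function q_G = (196 - q_F)/2.
The leader anticipates this reaction. Substituting into P = 275 - Q gives P = 177 - (1/2)q_F, so π_F = (177 - (1/2)q_F)q_F - 46q_F.
Maximising: ∂π_F/∂q_F = 131 - q_F = 0, giving q_F = 131.
Then q_G = (196 - 131)/2 = 65/2.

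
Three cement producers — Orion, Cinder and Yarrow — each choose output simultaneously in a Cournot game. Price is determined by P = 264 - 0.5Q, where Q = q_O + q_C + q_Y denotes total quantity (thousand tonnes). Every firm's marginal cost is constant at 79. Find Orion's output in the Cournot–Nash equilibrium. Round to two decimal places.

A representative firm's profit is π_i = q_i(264 - 0.5Q) - 79q_i.
First-order condition (treating rivals' output as given): 185 - q_i - (1/2)·Σ_{j≠i} q_j = 0.
With identical firms every q_j equals q_i, so Σ_{j≠i} q_j = 2q_i and 185 = 2q_i, giving q_i = 185/2.

92.50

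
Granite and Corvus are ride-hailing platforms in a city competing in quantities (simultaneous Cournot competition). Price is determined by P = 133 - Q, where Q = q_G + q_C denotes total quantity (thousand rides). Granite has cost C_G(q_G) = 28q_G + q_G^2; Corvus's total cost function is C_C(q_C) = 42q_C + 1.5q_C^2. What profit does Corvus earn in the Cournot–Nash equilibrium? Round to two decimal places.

Granite's profit: π_G = (133 - Q)q_G - (28q_G + q_G²). Setting ∂π_G/∂q_G = 0: 105 - 4q_G - (q_C) = 0.
Corvus's first-order condition: 91 - 5q_C - (q_G) = 0.
Best responses: q_G = (105 - q_C)/4, q_C = (91 - q_G)/5.
Solving the pair: q_G = 434/19, q_C = 259/19.
Price P = 133 - 693/19 = 1834/19.
Corvus's profit: (1834/19)·(259/19) - 42·(259/19) - (3/2)(259/19)² = 464.5499.

464.55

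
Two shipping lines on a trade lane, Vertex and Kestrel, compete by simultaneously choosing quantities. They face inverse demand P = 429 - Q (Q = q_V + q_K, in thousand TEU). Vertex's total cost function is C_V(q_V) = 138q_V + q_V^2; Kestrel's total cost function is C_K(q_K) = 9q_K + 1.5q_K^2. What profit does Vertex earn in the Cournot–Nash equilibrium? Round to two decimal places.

Vertex's profit: π_V = (429 - Q)q_V - (138q_V + q_V²). Setting ∂π_V/∂q_V = 0: 291 - 4q_V - (q_K) = 0.
Kestrel's profit: π_K = (429 - Q)q_K - (9q_K + (3/2)q_K²). Setting ∂π_K/∂q_K = 0: 420 - 5q_K - (q_V) = 0.
Best responses: q_V = (291 - q_K)/4, q_K = (420 - q_V)/5.
Solving the pair: q_V = 1035/19, q_K = 1389/19.
Price P = 429 - 127.5789 = 301.4211.
Vertex's profit: 301.4211·(1035/19) - 138·(1035/19) - (1035/19)² = 5934.7645.

5934.76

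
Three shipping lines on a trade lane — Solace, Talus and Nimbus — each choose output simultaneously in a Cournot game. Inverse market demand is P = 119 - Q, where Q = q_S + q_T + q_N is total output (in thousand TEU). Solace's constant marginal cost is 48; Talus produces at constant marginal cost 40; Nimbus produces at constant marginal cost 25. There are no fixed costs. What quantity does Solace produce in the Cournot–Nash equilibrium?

10

Solace's profit: π_S = (119 - Q)q_S - (48q_S). Setting ∂π_S/∂q_S = 0: 71 - 2q_S - (q_T + q_N) = 0.
Talus's first-order condition: 79 - 2q_T - (q_S + q_N) = 0.
Nimbus's profit: π_N = (119 - Q)q_N - (25q_N). Setting ∂π_N/∂q_N = 0: 94 - 2q_N - (q_S + q_T) = 0.
Adding the 3 first-order conditions: 244 − 4Q = 0, so Q = 61.
Back-substituting: q_S = (71 − 61) = 10, q_T = (79 − 61) = 18, q_N = (94 − 61) = 33.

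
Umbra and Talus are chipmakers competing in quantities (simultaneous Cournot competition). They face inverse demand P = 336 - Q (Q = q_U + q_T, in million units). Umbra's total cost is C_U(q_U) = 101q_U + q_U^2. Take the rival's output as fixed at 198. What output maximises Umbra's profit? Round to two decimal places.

With the rival's output fixed at 198, Umbra's profit is π_U = (336 - 198 - q_U)q_U - (101q_U + q_U²) = (138 - q_U)q_U - (101q_U + q_U²).
∂π_U/∂q_U = 37 - 4q_U = 0, so q_U = 37/4.

9.25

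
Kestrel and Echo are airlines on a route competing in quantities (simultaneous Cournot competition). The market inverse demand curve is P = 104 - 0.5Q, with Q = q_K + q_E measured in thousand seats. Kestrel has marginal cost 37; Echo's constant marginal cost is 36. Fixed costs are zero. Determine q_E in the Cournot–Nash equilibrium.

Kestrel's profit: π_K = (104 - 0.5Q)q_K - (37q_K). Setting ∂π_K/∂q_K = 0: 67 - q_K - (1/2)(q_E) = 0.
Echo's first-order condition: 68 - q_E - (1/2)(q_K) = 0.
So q_K = (67 - (1/2)q_E) and q_E = (68 - (1/2)q_K).
Substituting one into the other gives q_K = 44 and q_E = 46.

46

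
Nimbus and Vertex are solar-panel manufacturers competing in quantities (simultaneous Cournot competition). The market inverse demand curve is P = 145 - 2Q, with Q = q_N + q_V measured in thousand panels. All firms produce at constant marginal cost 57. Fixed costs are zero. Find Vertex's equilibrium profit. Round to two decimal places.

430.22

Each firm earns π_i = (145 - 2Q)q_i - 57q_i.
Setting ∂π_i/∂q_i = 0 with rivals' quantities fixed: 88 - 4q_i - 2q_j = 0.
With identical firms every q_j equals q_i, so q_j = q_i and 88 = 6q_i, giving q_i = 44/3.
Price P = 145 - 2·(88/3) = 259/3.
Vertex's profit: (259/3 - 57)·(44/3) = 430.2222.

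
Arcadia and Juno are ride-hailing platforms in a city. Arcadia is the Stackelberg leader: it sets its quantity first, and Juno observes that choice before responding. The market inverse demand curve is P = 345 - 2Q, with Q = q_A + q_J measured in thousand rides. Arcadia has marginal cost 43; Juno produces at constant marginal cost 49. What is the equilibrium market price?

120

The follower Juno best-responds to any q_A: π_J = (345 - 2Q)q_J - 49q_J.
∂π_J/∂q_J = 296 - 2q_A - 4q_J = 0 gives the reaction function q_J = (296 - 2q_A)/4.
The leader anticipates this reaction. Substituting into P = 345 - 2Q gives P = 197 - q_A, so π_A = (197 - q_A)q_A - 43q_A.
The leader's first-order condition 154 - 2q_A = 0 yields q_A = 77.
Then q_J = (296 - 2·77)/4 = 71/2.
Total output Q = 225/2, so price P = 345 - 2·(225/2) = 120.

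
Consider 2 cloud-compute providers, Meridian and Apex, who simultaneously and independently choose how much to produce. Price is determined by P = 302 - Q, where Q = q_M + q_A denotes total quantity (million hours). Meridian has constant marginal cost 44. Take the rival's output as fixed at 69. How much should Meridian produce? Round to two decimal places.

94.50

With the rival's output fixed at 69, Meridian's profit is π_M = (302 - 69 - q_M)q_M - (44q_M) = (233 - q_M)q_M - (44q_M).
∂π_M/∂q_M = 189 - 2q_M = 0, so q_M = 189/2.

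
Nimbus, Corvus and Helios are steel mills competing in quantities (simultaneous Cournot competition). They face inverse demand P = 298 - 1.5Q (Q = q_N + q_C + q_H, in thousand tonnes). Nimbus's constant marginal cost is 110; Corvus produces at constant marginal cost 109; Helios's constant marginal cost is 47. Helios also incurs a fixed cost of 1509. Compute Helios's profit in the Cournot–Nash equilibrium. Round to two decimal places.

4381.67

Nimbus's profit: π_N = (298 - 1.5Q)q_N - (110q_N). Setting ∂π_N/∂q_N = 0: 188 - 3q_N - (3/2)(q_C + q_H) = 0.
Corvus's first-order condition: 189 - 3q_C - (3/2)(q_N + q_H) = 0.
Helios's profit: π_H = (298 - 1.5Q)q_H - (47q_H). Setting ∂π_H/∂q_H = 0: 251 - 3q_H - (3/2)(q_N + q_C) = 0.
Summing all 3 equations gives 628 − 6Q = 0, hence Q = 314/3.
Back-substituting: q_N = (188 − 157)/(3/2) = 62/3, q_C = (189 − 157)/(3/2) = 64/3, q_H = (251 − 157)/(3/2) = 188/3.
Price P = 298 - (3/2)·(314/3) = 141.
Helios's profit: (141 - 47)·(188/3) - 1509 = 4381.6667.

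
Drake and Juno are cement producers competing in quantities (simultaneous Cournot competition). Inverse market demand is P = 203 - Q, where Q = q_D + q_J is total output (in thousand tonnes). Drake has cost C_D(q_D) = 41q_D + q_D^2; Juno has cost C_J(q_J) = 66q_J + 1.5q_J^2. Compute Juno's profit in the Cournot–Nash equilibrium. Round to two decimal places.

Drake's profit: π_D = (203 - Q)q_D - (41q_D + q_D²). Setting ∂π_D/∂q_D = 0: 162 - 4q_D - (q_J) = 0.
Juno's first-order condition: 137 - 5q_J - (q_D) = 0.
Best responses: q_D = (162 - q_J)/4, q_J = (137 - q_D)/5.
Solving the pair: q_D = 673/19, q_J = 386/19.
Price P = 203 - 1059/19 = 147.2632.
Juno's profit: 147.2632·(386/19) - 66·(386/19) - (3/2)(386/19)² = 1031.8283.

1031.83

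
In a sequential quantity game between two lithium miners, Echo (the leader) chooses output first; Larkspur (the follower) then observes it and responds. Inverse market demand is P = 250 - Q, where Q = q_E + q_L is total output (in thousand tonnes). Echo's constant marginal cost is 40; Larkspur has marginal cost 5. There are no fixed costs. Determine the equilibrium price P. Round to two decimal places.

Solve by backward induction. Given q_E, the follower Larkspur maximises π_L = (250 - q_E - q_L)q_L - 5q_L.
∂π_L/∂q_L = 245 - q_E - 2q_L = 0 gives the reaction function q_L = (245 - q_E)/2.
The leader anticipates this reaction. Substituting into P = 250 - Q gives P = 255/2 - (1/2)q_E, so π_E = (255/2 - (1/2)q_E)q_E - 40q_E.
Maximising: ∂π_E/∂q_E = 175/2 - q_E = 0, giving q_E = 175/2.
Then q_L = (245 - 175/2)/2 = 315/4.
Total output Q = 665/4, so price P = 250 - 665/4 = 335/4.

83.75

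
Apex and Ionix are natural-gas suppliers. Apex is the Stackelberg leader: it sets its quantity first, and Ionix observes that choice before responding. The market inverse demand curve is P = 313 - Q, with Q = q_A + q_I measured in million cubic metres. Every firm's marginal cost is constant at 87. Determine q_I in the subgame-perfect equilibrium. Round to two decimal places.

56.50

The follower Ionix best-responds to any q_A: π_I = (313 - Q)q_I - 87q_I.
∂π_I/∂q_I = 226 - q_A - 2q_I = 0 gives the reaction function q_I = (226 - q_A)/2.
Apex substitutes q_I(q_A) into its own profit: π_A = q_A(313 - q_A - (226 - q_A)/2) - 87q_A = (200 - (1/2)q_A)q_A - 87q_A.
Maximising: ∂π_A/∂q_A = 113 - q_A = 0, giving q_A = 113.
Then q_I = (226 - 113)/2 = 113/2.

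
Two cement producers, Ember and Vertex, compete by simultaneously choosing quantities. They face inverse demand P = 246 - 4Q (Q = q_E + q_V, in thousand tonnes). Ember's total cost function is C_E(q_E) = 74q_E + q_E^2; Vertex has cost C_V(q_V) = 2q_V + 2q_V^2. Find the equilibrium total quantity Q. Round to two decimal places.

Ember's profit: π_E = (246 - 4Q)q_E - (74q_E + q_E²). Setting ∂π_E/∂q_E = 0: 172 - 10q_E - 4(q_V) = 0.
Vertex's profit: π_V = (246 - 4Q)q_V - (2q_V + 2q_V²). Setting ∂π_V/∂q_V = 0: 244 - 12q_V - 4(q_E) = 0.
So q_E = (172 - 4q_V)/10 and q_V = (244 - 4q_E)/12.
Substituting one into the other gives q_E = 136/13 and q_V = 219/13.
Total output Q = 136/13 + 219/13 = 355/13.

27.31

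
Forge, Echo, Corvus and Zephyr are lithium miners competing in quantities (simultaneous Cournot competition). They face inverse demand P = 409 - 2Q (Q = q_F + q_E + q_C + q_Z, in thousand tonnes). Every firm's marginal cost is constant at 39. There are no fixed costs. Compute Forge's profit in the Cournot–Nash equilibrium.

A representative firm's profit is π_i = q_i(409 - 2Q) - 39q_i.
First-order condition (treating rivals' output as given): 370 - 4q_i - 2·Σ_{j≠i} q_j = 0.
With identical firms every q_j equals q_i, so Σ_{j≠i} q_j = 3q_i and 370 = 10q_i, giving q_i = 37.
Price P = 409 - 2·148 = 113.
Forge's profit: (113 - 39)·37 = 2738.

2738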